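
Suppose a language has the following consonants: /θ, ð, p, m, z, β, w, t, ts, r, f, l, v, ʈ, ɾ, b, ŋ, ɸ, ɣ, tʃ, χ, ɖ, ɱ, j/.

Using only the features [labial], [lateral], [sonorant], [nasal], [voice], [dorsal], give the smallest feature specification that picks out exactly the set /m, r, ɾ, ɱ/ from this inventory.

[+sonorant, −lateral, −dorsal]

The class [+sonorant], [−lateral], [−dorsal] has exactly /m, r, ɾ, ɱ/ as its extension in this inventory. No smaller conjunction from the listed features achieves this: [−lateral, −dorsal] alone would also admit /θ, ð, p, z, …/; [+sonorant, −dorsal] alone would also admit /l/; [+sonorant, −lateral] alone would also admit /w, ŋ, j/; and checking the remaining two-feature bundles turns up none with this extension.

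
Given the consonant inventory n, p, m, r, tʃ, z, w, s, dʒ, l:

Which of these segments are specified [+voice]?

n, m, r, z, w, dʒ, l

The feature [voice] marks segments produced with vocal-fold vibration. In this inventory /n, m, r, z, w, dʒ, l/ have that property, so they are [+voice]; /p, tʃ, s/ are [-voice].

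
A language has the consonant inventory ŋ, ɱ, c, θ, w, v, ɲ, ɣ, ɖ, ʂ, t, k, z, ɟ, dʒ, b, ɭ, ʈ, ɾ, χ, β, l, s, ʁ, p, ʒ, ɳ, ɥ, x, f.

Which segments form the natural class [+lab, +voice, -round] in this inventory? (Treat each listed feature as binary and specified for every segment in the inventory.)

ɱ, v, b, β

Checking each segment against [+labial], [+voice], [-round]: /ɱ/ (labiodental nasal), /v/ (voiced labiodental fricative), /b/ (voiced bilabial stop), /β/ (voiced bilabial fricative) satisfy every feature; every other segment in the inventory fails at least one.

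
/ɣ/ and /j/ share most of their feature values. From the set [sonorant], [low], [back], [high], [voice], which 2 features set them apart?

[sonorant], [back]

The two segments share [-low], [+high], [+voice]. The only features from the list on which they differ: /ɣ/ is [-sonorant] while /j/ is [+sonorant]; /ɣ/ is [+back] while /j/ is [-back].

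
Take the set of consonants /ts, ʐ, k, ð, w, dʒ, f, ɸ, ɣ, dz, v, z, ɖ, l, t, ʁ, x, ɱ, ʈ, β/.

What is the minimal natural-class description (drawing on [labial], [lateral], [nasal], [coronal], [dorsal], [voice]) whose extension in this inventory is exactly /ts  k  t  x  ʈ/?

/ts, k, t, x, ʈ/ are all [-voice], [-labial], and no other segment in the inventory matches both values. Dropping any one of them over-generates: [-labial] alone would also admit /ʐ, ð, dʒ, ɣ, …/; [-voice] alone would also admit /f, ɸ/. No other single listed feature picks out exactly this set either, so fewer than two features will not do.

[-voice, -labial]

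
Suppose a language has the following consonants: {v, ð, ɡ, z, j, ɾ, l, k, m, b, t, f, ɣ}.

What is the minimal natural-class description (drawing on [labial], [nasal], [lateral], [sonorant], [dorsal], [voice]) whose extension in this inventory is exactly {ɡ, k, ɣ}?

The class [−sonorant], [+dorsal] has exactly /ɡ, k, ɣ/ as its extension in this inventory. No smaller conjunction from the listed features achieves this: [+dorsal] alone would also admit /j/; [−sonorant] alone would also admit /v, ð, z, b, …/; and checking the remaining single features turns up none with this extension.

[−sonorant, +dorsal]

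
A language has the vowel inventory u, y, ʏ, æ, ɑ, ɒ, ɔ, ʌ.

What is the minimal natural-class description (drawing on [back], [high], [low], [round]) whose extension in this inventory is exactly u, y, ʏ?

Every target segment is [+high] and no other inventory member is, so one feature is enough.

[+high]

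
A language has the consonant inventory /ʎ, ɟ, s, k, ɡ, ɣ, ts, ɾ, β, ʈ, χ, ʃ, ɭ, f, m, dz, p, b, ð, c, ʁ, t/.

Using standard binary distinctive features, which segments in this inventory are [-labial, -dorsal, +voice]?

ɾ, ɭ, dz, ð

Among the inventory, the [-labial] segments are /ʎ, ɟ, s, k, ɡ, ɣ, ts, ɾ, ʈ, χ, ʃ, ɭ, dz, ð, c, ʁ, t/.
Within that set, [-dorsal] gives /s, ts, ɾ, ʈ, ʃ, ɭ, dz, ð, t/.
Of those, [+voice] leaves /ɾ, ɭ, dz, ð/.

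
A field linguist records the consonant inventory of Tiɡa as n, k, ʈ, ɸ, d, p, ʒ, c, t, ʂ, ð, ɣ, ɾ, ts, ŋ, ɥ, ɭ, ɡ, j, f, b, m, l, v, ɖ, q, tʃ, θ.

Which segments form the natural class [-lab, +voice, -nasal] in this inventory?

Eliminate segments failing any feature: /n, ŋ/ are [+nasal]; /k, ʈ, c, t, ʂ, ts, q, tʃ, θ/ are [-voice]; /ɸ, p, ɥ, f, b, m, v/ are [+labial]. The remaining /d, ʒ, ð, ɣ, ɾ, ɭ, ɡ, j, l, ɖ/ satisfy [-labial], [+voice], [-nasal].

d, ʒ, ð, ɣ, ɾ, ɭ, ɡ, j, l, ɖ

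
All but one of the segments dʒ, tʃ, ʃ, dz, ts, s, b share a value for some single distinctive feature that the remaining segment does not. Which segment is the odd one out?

[strident] (equivalently [labial], [coronal]) groups all but one: /tʃ, dʒ, s, ʃ, dz, ts/ share [+strident] while /b/ (voiced bilabial stop) alone is [−strident]. Removing any other segment would not leave a single-feature class that excludes it.

b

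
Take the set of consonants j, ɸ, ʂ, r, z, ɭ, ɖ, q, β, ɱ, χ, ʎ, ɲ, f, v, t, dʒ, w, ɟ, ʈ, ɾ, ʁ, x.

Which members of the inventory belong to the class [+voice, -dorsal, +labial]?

Checking each segment against [+voice], [-dorsal], [+labial]: /β/ (voiced bilabial fricative), /ɱ/ (labiodental nasal), /v/ (voiced labiodental fricative) satisfy every feature; every other segment in the inventory fails at least one.

β, ɱ, v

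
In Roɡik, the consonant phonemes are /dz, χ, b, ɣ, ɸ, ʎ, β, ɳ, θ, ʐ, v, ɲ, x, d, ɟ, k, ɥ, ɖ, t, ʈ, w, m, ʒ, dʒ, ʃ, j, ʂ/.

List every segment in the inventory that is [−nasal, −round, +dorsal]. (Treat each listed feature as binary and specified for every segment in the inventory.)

χ, ɣ, ʎ, x, ɟ, k, j

Among the inventory, the [−nasal] segments are /dz, χ, b, ɣ, ɸ, ʎ, β, θ, ʐ, v, x, d, ɟ, k, ɥ, ɖ, t, ʈ, w, ʒ, dʒ, ʃ, j, ʂ/.
Then [−round] gives /dz, χ, b, ɣ, ɸ, ʎ, β, θ, ʐ, v, x, d, ɟ, k, ɖ, t, ʈ, ʒ, dʒ, ʃ, j, ʂ/.
Intersecting with [+dorsal] leaves /χ, ɣ, ʎ, x, ɟ, k, j/.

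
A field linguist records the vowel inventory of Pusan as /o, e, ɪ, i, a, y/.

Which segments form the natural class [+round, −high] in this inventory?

Eliminate segments failing any feature: /e, ɪ, i, a/ are [−round]; /y/ is [+high]. The remaining /o/ satisfy [+round], [−high].

o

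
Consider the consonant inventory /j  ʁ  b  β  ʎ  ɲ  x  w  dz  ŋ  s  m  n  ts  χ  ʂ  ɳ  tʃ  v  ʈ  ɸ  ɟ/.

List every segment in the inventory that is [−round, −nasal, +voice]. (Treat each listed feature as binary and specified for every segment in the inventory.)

The [−round] segments are /j, ʁ, b, β, ʎ, ɲ, x, dz, ŋ, s, m, n, ts, χ, ʂ, ɳ, tʃ, v, ʈ, ɸ, ɟ/.
Within that set, [−nasal] gives /j, ʁ, b, β, ʎ, x, dz, s, ts, χ, ʂ, tʃ, v, ʈ, ɸ, ɟ/.
Then [+voice] leaves /j, ʁ, b, β, ʎ, dz, v, ɟ/.

j, ʁ, b, β, ʎ, dz, v, ɟ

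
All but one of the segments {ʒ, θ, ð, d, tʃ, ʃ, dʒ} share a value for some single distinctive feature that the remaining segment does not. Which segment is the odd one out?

/dʒ, ʒ, θ, ð, tʃ, ʃ/ are all [+distributed], but /d/ (voiced alveolar stop) is [−distributed]. No other single segment can be removed to leave a set sharing one feature value that the removed segment lacks, so /d/ is the odd one out.

d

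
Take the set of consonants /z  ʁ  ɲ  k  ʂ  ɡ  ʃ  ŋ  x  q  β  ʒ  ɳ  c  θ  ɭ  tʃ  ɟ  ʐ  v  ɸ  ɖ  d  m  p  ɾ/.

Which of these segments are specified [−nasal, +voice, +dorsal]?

Checking each segment against [−nasal], [+voice], [+dorsal]: /ʁ/ (voiced uvular fricative), /ɡ/ (voiced velar stop), /ɟ/ (voiced palatal stop) satisfy every feature; every other segment in the inventory fails at least one.

ʁ, ɡ, ɟ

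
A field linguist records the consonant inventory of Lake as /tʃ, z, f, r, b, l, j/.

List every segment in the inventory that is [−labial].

tʃ, z, r, l, j

The feature [labial] marks segments articulated with one or both lips. In this inventory /tʃ, z, r, l, j/ lack that property, so they are [−labial]; /f, b/ are [+labial].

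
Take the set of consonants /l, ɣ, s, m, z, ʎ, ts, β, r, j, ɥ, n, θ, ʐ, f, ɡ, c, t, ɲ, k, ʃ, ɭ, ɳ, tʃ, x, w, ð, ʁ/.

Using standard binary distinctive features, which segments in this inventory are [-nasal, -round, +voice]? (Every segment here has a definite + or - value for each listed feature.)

l, ɣ, z, ʎ, β, r, j, ʐ, ɡ, ɭ, ð, ʁ

Checking each segment against [-nasal], [-round], [+voice]: /l/ (alveolar lateral approximant), /ɣ/ (voiced velar fricative), /z/ (voiced alveolar fricative), /ʎ/ (palatal lateral approximant), /β/ (voiced bilabial fricative), /r/ (alveolar trill), among others, satisfy every feature; every other segment in the inventory fails at least one.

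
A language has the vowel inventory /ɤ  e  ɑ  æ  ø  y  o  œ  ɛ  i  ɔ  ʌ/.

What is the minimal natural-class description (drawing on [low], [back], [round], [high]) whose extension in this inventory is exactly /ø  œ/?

The class [−high], [−back], [+round] has exactly /ø, œ/ as its extension in this inventory. No smaller conjunction from the listed features achieves this: [−back, +round] alone would also admit /y/; [−high, +round] alone would also admit /o, ɔ/; [−high, −back] alone would also admit /e, æ, ɛ/; and checking the remaining two-feature bundles turns up none with this extension.

[−high, −back, +round]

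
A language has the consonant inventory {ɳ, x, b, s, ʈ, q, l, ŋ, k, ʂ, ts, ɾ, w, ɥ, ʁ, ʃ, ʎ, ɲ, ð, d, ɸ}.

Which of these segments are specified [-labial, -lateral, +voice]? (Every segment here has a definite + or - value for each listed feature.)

Eliminate segments failing any feature: /x, s, ʈ, q, k, ʂ, ts, ʃ/ are [-voice]; /b, w, ɥ, ɸ/ are [+labial]; /l, ʎ/ are [+lateral]. The remaining /ɳ, ŋ, ɾ, ʁ, ɲ, ð, d/ satisfy [-labial], [-lateral], [+voice].

ɳ, ŋ, ɾ, ʁ, ɲ, ð, d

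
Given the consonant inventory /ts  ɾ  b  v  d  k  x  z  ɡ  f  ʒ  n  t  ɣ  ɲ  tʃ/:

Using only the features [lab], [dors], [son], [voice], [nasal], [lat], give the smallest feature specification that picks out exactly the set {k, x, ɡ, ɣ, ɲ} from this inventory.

Every target segment is [+dorsal] and no other inventory member is, so one feature is enough.

[+dors]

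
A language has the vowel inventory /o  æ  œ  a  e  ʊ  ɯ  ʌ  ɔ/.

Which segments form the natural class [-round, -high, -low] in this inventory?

e, ʌ

The [-round] segments are /æ, a, e, ɯ, ʌ/.
Among these, [-high] gives /æ, a, e, ʌ/.
Within that set, [-low] leaves /e, ʌ/.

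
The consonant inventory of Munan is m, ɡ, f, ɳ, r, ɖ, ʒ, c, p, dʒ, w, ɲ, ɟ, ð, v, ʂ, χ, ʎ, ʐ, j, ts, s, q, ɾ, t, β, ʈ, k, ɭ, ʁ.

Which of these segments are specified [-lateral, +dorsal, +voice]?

Among the inventory, the [-lateral] segments are /m, ɡ, f, ɳ, r, ɖ, ʒ, c, p, dʒ, w, ɲ, ɟ, ð, v, ʂ, χ, ʐ, j, ts, s, q, ɾ, t, β, ʈ, k, ʁ/.
Then [+dorsal] gives /ɡ, c, w, ɲ, ɟ, χ, j, q, k, ʁ/.
Of those, [+voice] leaves /ɡ, w, ɲ, ɟ, j, ʁ/.

ɡ, w, ɲ, ɟ, j, ʁ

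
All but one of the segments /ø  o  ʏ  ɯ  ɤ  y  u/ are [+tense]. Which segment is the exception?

/ʏ/ is the high front rounded lax vowel, which is [-tense]; the rest — /ɤ, ɯ, o, y, u, ø/ — are [+tense].

ʏ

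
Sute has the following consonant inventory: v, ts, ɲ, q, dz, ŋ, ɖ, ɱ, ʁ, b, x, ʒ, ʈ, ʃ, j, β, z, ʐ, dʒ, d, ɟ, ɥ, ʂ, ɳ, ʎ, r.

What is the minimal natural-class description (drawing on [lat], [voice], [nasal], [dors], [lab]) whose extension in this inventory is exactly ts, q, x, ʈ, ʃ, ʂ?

[-voice]

The target set is precisely the extension of [-voice] in this inventory.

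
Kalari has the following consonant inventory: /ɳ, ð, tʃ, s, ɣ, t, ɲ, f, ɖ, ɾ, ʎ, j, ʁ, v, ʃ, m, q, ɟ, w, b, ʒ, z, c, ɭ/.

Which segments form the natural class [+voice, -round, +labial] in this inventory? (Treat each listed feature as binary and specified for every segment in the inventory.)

Checking each segment against [+voice], [-round], [+labial]: /v/ (voiced labiodental fricative), /m/ (bilabial nasal), /b/ (voiced bilabial stop) satisfy every feature; every other segment in the inventory fails at least one.

v, m, b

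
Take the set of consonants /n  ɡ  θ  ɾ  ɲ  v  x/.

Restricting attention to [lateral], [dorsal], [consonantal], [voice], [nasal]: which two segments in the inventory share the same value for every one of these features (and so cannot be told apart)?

On the given features, /ɾ/ and /v/ have an identical profile: [−lateral], [−dorsal], [+consonantal], [+voice], [−nasal]. No other two segments in the inventory coincide on all 5 features. (They do differ in [sonorant], [labial] and [coronal], which are not among the given features.)

ɾ, v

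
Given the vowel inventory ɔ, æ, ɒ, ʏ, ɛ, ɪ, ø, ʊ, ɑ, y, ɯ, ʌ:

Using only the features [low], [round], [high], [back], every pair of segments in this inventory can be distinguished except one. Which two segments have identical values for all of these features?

y, ʏ

On the given features, /y/ and /ʏ/ have an identical profile: [−low], [+round], [+high], [−back]. No other two segments in the inventory coincide on all 4 features. (They do differ in [tense], which is not among the given features.)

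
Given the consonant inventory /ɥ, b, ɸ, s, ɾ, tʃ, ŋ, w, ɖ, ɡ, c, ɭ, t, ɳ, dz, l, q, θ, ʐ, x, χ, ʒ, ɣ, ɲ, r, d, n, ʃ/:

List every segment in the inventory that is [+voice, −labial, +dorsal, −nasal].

ɡ, ɣ

First, the [+voice] segments are /ɥ, b, ɾ, ŋ, w, ɖ, ɡ, ɭ, ɳ, dz, l, ʐ, ʒ, ɣ, ɲ, r, d, n/.
Among these, [−labial] gives /ɾ, ŋ, ɖ, ɡ, ɭ, ɳ, dz, l, ʐ, ʒ, ɣ, ɲ, r, d, n/.
Of those, [+dorsal] gives /ŋ, ɡ, ɣ, ɲ/.
Intersecting with [−nasal] leaves /ɡ, ɣ/.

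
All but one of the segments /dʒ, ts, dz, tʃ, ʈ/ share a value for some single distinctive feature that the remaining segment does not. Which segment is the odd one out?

The remaining segments after removing /ʈ/ share [+delayed release]; /ʈ/ (voiceless retroflex stop) is [-delayed release]. For every other candidate removal, the leftover set fails to share any single feature value that the removed segment lacks.

ʈ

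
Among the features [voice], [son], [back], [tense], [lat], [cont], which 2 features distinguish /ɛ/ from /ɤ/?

[back], [tense]

The two segments share [+voice], [+sonorant], [-lateral], [+continuant]. The only features from the list on which they differ: /ɛ/ is [-back] while /ɤ/ is [+back]; /ɛ/ is [-tense] while /ɤ/ is [+tense].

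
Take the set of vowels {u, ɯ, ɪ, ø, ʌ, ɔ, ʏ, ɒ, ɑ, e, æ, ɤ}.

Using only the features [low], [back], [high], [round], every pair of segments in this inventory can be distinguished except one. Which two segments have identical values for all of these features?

ʌ, ɤ

On the given features, /ʌ/ and /ɤ/ have an identical profile: [−low], [+back], [−high], [−round]. No other two segments in the inventory coincide on all 4 features. (They do differ in [tense], which is not among the given features.)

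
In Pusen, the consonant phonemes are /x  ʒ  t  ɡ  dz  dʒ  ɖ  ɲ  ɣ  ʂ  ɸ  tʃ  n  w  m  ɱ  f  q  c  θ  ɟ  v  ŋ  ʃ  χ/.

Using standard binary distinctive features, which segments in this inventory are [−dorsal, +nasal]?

n, m, ɱ

Eliminate segments failing any feature: /x, ɡ, ɲ, ɣ, w, q, c, ɟ, ŋ, χ/ are [+dorsal]; /ʒ, t, dz, dʒ, ɖ, ʂ, ɸ, tʃ, f, θ, v, ʃ/ are [−nasal]. The remaining /n, m, ɱ/ satisfy [−dorsal], [+nasal].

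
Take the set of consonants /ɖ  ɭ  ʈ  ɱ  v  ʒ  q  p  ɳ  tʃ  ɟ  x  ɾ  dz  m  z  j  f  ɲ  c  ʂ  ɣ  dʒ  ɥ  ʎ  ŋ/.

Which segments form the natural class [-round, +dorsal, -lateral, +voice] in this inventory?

Checking each segment against [-round], [+dorsal], [-lateral], [+voice]: /ɟ/ (voiced palatal stop), /j/ (palatal glide), /ɲ/ (palatal nasal), /ɣ/ (voiced velar fricative), /ŋ/ (velar nasal) satisfy every feature; every other segment in the inventory fails at least one.

ɟ, j, ɲ, ɣ, ŋ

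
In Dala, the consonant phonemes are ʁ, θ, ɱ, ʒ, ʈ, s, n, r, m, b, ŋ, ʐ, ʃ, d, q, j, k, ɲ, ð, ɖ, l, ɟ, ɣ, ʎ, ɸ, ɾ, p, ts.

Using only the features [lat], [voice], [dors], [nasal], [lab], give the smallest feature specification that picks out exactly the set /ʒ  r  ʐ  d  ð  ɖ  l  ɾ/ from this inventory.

[+voice, −nasal, −lab, −dors]

/ʒ, r, ʐ, d, ð, ɖ, l, ɾ/ are all [+voice], [−nasal], [−labial], [−dorsal], and no other segment in the inventory matches all four values. Dropping any one of them over-generates: [−nasal, −labial, −dorsal] alone would also admit /θ, ʈ, s, ʃ, …/; [+voice, −labial, −dorsal] alone would also admit /n/; [+voice, −nasal, −dorsal] alone would also admit /b/; [+voice, −nasal, −labial] alone would also admit /ʁ, j, ɟ, ɣ, …/. No other combination of three listed features picks out exactly this set either, so fewer than four features will not do.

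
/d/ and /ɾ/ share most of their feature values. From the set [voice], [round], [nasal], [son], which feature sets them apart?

[sonorant]

/d/ is the voiced alveolar stop and /ɾ/ is the alveolar tap. Both are [+voice], [-round], [-nasal]. /d/ is [-sonorant] while /ɾ/ is [+sonorant], so the distinguishing feature is [sonorant].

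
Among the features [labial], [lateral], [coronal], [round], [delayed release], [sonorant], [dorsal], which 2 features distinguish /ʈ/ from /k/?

The two segments share [−labial], [−lateral], [−round], [−delayed release], [−sonorant]. The only features from the list on which they differ: /ʈ/ is [+coronal] while /k/ is [−coronal]; /ʈ/ is [−dorsal] while /k/ is [+dorsal].

[coronal], [dorsal]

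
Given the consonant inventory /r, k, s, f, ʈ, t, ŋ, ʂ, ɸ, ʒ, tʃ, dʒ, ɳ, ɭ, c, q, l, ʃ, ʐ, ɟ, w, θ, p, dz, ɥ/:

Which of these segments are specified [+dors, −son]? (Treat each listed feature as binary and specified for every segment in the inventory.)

k, c, q, ɟ

Eliminate segments failing any feature: /r, s, f, ʈ, t, ʂ, ɸ, ʒ, tʃ, dʒ, ɳ, ɭ, l, ʃ, ʐ, θ, p, dz/ are [−dorsal]; /ŋ, w, ɥ/ are [+sonorant]. The remaining /k, c, q, ɟ/ satisfy [+dorsal], [−sonorant].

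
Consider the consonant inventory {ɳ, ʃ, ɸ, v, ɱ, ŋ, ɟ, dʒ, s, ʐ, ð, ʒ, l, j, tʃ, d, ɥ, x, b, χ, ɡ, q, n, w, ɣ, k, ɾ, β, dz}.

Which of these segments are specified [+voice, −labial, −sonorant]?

ɟ, dʒ, ʐ, ð, ʒ, d, ɡ, ɣ, dz

Eliminate segments failing any feature: /ɳ, ŋ, l, j, n, ɾ/ are [+sonorant]; /ʃ, ɸ, s, tʃ, x, χ, q, k/ are [−voice]; /v, ɱ, ɥ, b, w, β/ are [+labial]. The remaining /ɟ, dʒ, ʐ, ð, ʒ, d, ɡ, ɣ, dz/ satisfy [+voice], [−labial], [−sonorant].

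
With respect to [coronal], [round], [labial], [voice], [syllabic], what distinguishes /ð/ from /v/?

/ð/ (voiced dental fricative) and /v/ (voiced labiodental fricative) agree on [−round], [+voice], [−syllabic]. They differ on [labial] (/ð/ [−], /v/ [+]), [coronal] (/ð/ [+], /v/ [−]).

[labial], [coronal]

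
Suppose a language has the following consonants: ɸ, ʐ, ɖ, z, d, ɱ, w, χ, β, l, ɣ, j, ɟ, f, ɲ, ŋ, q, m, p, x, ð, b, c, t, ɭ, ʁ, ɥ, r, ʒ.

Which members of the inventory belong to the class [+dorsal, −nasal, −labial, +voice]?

Eliminate segments failing any feature: /ɸ, ʐ, ɖ, z, d, ɱ, β, l, f, m, p, ð, b, t, ɭ, r, ʒ/ are [−dorsal]; /w, ɥ/ are [+labial]; /χ, q, x, c/ are [−voice]; /ɲ, ŋ/ are [+nasal]. The remaining /ɣ, j, ɟ, ʁ/ satisfy [+dorsal], [−nasal], [−labial], [+voice].

ɣ, j, ɟ, ʁ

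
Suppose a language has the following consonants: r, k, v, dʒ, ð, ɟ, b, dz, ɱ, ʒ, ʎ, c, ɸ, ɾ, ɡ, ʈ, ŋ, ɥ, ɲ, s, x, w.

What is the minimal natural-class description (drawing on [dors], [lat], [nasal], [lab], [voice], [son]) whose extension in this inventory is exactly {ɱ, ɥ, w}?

The class [+sonorant], [+labial] has exactly /ɱ, ɥ, w/ as its extension in this inventory. No smaller conjunction from the listed features achieves this: [+labial] alone would also admit /v, b, ɸ/; [+sonorant] alone would also admit /r, ʎ, ɾ, ŋ, …/; and checking the remaining single features turns up none with this extension.

[+son, +lab]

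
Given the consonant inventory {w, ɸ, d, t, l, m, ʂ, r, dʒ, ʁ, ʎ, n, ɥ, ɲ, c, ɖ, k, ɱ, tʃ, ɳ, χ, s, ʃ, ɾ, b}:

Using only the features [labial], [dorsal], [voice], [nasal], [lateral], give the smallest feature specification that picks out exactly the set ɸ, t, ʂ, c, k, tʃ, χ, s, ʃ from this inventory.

/ɸ, t, ʂ, c, k, tʃ, χ, s, ʃ/ are exactly the [-voice] segments in the inventory, so a single feature suffices.

[-voice]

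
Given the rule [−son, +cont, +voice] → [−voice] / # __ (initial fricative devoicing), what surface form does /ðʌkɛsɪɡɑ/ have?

[θʌkɛsɪɡɑ]

/ð/ satisfies [−son, +cont, +voice] and sits in # __. The [−voice] counterpart of the voiced dental fricative is /θ/. Other segments in /ðʌkɛsɪɡɑ/ either fail the structural description or are not in the environment, so the surface form is [θʌkɛsɪɡɑ].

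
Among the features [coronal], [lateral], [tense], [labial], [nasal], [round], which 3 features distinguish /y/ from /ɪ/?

The two segments share [−coronal], [−lateral], [−nasal]. The only features from the list on which they differ: /y/ is [+labial] while /ɪ/ is [−labial]; /y/ is [+round] while /ɪ/ is [−round]; /y/ is [+tense] while /ɪ/ is [−tense].

[labial], [round], [tense]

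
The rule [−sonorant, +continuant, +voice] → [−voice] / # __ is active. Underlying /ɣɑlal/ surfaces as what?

[xɑlal]

/ɣ/ satisfies [−sonorant, +continuant, +voice] and sits in # __. The [−voice] counterpart of the voiced velar fricative is /x/. Other segments in /ɣɑlal/ either fail the structural description or are not in the environment, so the surface form is [xɑlal].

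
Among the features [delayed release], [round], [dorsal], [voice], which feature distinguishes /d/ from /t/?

[voice]

/d/ (voiced alveolar stop) and /t/ (voiceless alveolar stop) agree on [-delayed release], [-round], [-dorsal]. They differ on [voice] (/d/ [+], /t/ [-]).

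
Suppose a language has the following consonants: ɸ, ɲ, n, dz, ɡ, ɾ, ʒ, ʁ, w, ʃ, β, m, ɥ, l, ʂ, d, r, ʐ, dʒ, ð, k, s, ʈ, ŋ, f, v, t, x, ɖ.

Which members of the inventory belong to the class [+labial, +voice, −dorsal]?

β, m, v

Checking each segment against [+labial], [+voice], [−dorsal]: /β/ (voiced bilabial fricative), /m/ (bilabial nasal), /v/ (voiced labiodental fricative) satisfy every feature; every other segment in the inventory fails at least one.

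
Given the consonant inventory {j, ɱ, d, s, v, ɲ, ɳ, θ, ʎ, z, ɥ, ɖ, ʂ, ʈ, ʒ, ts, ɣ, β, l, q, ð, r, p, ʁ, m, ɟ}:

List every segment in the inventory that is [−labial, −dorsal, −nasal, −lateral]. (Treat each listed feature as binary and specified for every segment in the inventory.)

d, s, θ, z, ɖ, ʂ, ʈ, ʒ, ts, ð, r

Eliminate segments failing any feature: /j, ɲ, ʎ, ɣ, q, ʁ, ɟ/ are [+dorsal]; /ɱ, v, ɥ, β, p, m/ are [+labial]; /ɳ/ is [+nasal]; /l/ is [+lateral]. The remaining /d, s, θ, z, ɖ, ʂ, ʈ, ʒ, ts, ð, r/ satisfy [−labial], [−dorsal], [−nasal], [−lateral].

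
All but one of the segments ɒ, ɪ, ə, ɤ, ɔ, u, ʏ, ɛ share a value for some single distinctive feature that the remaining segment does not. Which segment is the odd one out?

[low] groups all but one: /ɤ, ɪ, u, ɔ, ɛ, ə, ʏ/ share [−low] while /ɒ/ (low back rounded vowel) alone is [+low]. Removing any other segment would not leave a single-feature class that excludes it.

ɒ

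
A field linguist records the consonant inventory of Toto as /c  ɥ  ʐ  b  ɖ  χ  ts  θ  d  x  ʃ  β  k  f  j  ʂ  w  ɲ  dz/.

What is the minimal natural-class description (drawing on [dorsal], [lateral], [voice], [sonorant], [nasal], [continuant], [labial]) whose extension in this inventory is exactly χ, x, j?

Every target segment is [+continuant], [−labial], [+dorsal]; each remaining inventory member fails at least one of these. Each conjunct is needed — [−labial, +dorsal] alone would also admit /c, k, ɲ/; [+continuant, +dorsal] alone would also admit /ɥ, w/; [+continuant, −labial] alone would also admit /ʐ, θ, ʃ, ʂ/ — and no other combination of two listed features has exactly this extension, so three is the minimum.

[+continuant, −labial, +dorsal]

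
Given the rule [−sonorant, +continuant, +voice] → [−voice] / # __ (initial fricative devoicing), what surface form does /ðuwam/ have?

/ð/ satisfies [−sonorant, +continuant, +voice] and sits in # __. The [−voice] counterpart of the voiced dental fricative is /θ/. Other segments in /ðuwam/ either fail the structural description or are not in the environment, so the surface form is [θuwam].

[θuwam]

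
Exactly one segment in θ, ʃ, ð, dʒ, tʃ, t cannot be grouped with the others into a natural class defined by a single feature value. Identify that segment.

t

/ð, dʒ, θ, ʃ, tʃ/ are all [+distributed], but /t/ (voiceless alveolar stop) is [−distributed]. No other single segment can be removed to leave a set sharing one feature value that the removed segment lacks, so /t/ is the odd one out.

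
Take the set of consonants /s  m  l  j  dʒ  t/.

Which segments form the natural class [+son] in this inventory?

m, l, j

The feature [sonorant] marks segments produced without turbulent airflow (nasals, liquids, glides, vowels). In this inventory /m, l, j/ have that property, so they are [+sonorant]; /s, dʒ, t/ are [−sonorant].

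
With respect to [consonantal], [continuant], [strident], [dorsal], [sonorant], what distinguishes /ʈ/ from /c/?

/ʈ/ (voiceless retroflex stop) and /c/ (voiceless palatal stop) agree on [+consonantal], [-continuant], [-strident], [-sonorant]. They differ on [dorsal] (/ʈ/ [-], /c/ [+]).

[dorsal]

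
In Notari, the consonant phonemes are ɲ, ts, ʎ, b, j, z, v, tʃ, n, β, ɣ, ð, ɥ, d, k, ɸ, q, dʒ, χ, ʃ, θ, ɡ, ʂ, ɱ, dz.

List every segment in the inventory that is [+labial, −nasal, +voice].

Checking each segment against [+labial], [−nasal], [+voice]: /b/ (voiced bilabial stop), /v/ (voiced labiodental fricative), /β/ (voiced bilabial fricative), /ɥ/ (labial-palatal glide) satisfy every feature; every other segment in the inventory fails at least one.

b, v, β, ɥ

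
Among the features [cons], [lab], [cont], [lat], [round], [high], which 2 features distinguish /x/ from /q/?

The two segments share [+consonantal], [−labial], [−lateral], [−round]. The only features from the list on which they differ: /x/ is [+continuant] while /q/ is [−continuant]; /x/ is [+high] while /q/ is [−high].

[continuant], [high]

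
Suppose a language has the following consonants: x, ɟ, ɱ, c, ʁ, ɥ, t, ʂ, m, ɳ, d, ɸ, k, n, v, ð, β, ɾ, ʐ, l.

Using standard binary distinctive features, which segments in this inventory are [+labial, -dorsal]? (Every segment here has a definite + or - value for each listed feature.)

First, the [+labial] segments are /ɱ, ɥ, m, ɸ, v, β/.
Intersecting with [-dorsal] leaves /ɱ, m, ɸ, v, β/.

ɱ, m, ɸ, v, β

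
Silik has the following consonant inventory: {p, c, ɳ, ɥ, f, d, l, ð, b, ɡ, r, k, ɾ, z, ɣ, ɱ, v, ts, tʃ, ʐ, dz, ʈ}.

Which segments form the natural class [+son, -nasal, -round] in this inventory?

l, r, ɾ

First, the [+sonorant] segments are /ɳ, ɥ, l, r, ɾ, ɱ/.
Within that set, [-nasal] gives /ɥ, l, r, ɾ/.
Of those, [-round] leaves /l, r, ɾ/.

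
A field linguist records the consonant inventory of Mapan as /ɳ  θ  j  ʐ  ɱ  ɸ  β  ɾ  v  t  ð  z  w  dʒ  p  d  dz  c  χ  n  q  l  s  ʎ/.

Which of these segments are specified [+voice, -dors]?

ɳ, ʐ, ɱ, β, ɾ, v, ð, z, dʒ, d, dz, n, l

Eliminate segments failing any feature: /θ, ɸ, t, p, c, χ, q, s/ are [-voice]; /j, w, ʎ/ are [+dorsal]. The remaining /ɳ, ʐ, ɱ, β, ɾ, v, ð, z, dʒ, d, dz, n, l/ satisfy [+voice], [-dorsal].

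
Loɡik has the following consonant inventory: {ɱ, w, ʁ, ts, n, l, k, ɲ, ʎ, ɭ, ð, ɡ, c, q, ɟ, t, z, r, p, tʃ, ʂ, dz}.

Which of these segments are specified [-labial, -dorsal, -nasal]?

ts, l, ɭ, ð, t, z, r, tʃ, ʂ, dz

Eliminate segments failing any feature: /ɱ, w, p/ are [+labial]; /ʁ, k, ɲ, ʎ, ɡ, c, q, ɟ/ are [+dorsal]; /n/ is [+nasal]. The remaining /ts, l, ɭ, ð, t, z, r, tʃ, ʂ, dz/ satisfy [-labial], [-dorsal], [-nasal].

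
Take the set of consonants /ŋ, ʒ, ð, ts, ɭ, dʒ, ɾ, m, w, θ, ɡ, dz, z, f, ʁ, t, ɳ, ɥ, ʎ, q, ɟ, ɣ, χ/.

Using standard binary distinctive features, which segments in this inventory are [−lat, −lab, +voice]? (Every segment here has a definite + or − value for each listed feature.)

Eliminate segments failing any feature: /ts, θ, t, q, χ/ are [−voice]; /ɭ, ʎ/ are [+lateral]; /m, w, f, ɥ/ are [+labial]. The remaining /ŋ, ʒ, ð, dʒ, ɾ, ɡ, dz, z, ʁ, ɳ, ɟ, ɣ/ satisfy [−lateral], [−labial], [+voice].

ŋ, ʒ, ð, dʒ, ɾ, ɡ, dz, z, ʁ, ɳ, ɟ, ɣ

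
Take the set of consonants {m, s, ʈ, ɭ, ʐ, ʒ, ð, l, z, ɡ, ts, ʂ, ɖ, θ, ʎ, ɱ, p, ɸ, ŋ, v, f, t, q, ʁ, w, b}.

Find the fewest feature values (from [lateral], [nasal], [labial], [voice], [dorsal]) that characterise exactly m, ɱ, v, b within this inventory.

The class [+voice], [+labial], [−dorsal] has exactly /m, ɱ, v, b/ as its extension in this inventory. No smaller conjunction from the listed features achieves this: [+labial, −dorsal] alone would also admit /p, ɸ, f/; [+voice, −dorsal] alone would also admit /ɭ, ʐ, ʒ, ð, …/; [+voice, +labial] alone would also admit /w/; and checking the remaining two-feature bundles turns up none with this extension.

[+voice, +labial, −dorsal]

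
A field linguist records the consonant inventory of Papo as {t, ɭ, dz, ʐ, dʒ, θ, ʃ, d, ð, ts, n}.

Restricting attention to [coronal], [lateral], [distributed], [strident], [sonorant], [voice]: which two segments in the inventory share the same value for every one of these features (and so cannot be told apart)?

Both /dz/ and /ʐ/ are [+coronal], [−lateral], [−distributed], [+strident], [−sonorant], [+voice]. Since the list omits [continuant] and [anterior] — which do distinguish the voiced alveolar affricate from the voiced retroflex fricative — this pair collapses; all other pairs remain distinct.

dz, ʐ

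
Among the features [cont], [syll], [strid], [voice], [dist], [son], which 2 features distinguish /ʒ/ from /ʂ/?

/ʒ/ is the voiced postalveolar fricative and /ʂ/ is the voiceless retroflex fricative. Both are [+continuant], [−syllabic], [+strident], [−sonorant]. /ʒ/ is [+voice] while /ʂ/ is [−voice]; /ʒ/ is [+distributed] while /ʂ/ is [−distributed], so the distinguishing features are [voice], [distributed].

[voice], [distributed]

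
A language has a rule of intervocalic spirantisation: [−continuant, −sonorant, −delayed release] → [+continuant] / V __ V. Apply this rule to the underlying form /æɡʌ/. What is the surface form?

[æɣʌ]

The only segment in the rule's environment that also matches [−continuant, −sonorant, −delayed release] is /ɡ/. Applying [+continuant] turns the voiced velar stop into /ɣ/ (voiced velar fricative), giving [æɣʌ].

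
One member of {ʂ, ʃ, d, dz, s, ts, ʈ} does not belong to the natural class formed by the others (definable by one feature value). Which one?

/s, dz, ʈ, d, ts, ʂ/ are all [−distributed], but /ʃ/ (voiceless postalveolar fricative) is [+distributed]. No other single segment can be removed to leave a set sharing one feature value that the removed segment lacks, so /ʃ/ is the odd one out.

ʃ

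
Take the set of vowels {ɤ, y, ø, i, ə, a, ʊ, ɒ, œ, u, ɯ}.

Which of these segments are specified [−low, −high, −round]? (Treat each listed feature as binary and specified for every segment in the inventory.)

ɤ, ə

Checking each segment against [−low], [−high], [−round]: /ɤ/ (mid back unrounded tense vowel), /ə/ (mid central vowel (schwa)) satisfy every feature; every other segment in the inventory fails at least one.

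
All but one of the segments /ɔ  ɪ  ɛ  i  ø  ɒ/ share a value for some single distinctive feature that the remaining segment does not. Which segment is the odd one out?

The remaining segments after removing /ɒ/ share [-low]; /ɒ/ (low back rounded vowel) is [+low]. For every other candidate removal, the leftover set fails to share any single feature value that the removed segment lacks.

ɒ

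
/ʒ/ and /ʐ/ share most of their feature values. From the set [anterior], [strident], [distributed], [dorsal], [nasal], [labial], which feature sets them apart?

[distributed]

/ʒ/ (voiced postalveolar fricative) and /ʐ/ (voiced retroflex fricative) agree on [-anterior], [+strident], [-dorsal], [-nasal], [-labial]. They differ on [distributed] (/ʒ/ [+], /ʐ/ [-]).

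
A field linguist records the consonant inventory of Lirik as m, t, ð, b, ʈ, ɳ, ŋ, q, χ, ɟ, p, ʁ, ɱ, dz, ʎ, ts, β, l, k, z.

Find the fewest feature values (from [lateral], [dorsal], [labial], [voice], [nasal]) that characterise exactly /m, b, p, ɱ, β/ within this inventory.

The target set is precisely the extension of [+labial] in this inventory.

[+labial]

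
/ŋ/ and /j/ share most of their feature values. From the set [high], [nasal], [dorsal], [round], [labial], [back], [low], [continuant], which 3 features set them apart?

/ŋ/ is the velar nasal and /j/ is the palatal glide. Both are [+high], [+dorsal], [-round], [-labial], [-low]. /ŋ/ is [+nasal] while /j/ is [-nasal]; /ŋ/ is [-continuant] while /j/ is [+continuant]; /ŋ/ is [+back] while /j/ is [-back], so the distinguishing features are [nasal], [continuant], [back].

[nasal], [continuant], [back]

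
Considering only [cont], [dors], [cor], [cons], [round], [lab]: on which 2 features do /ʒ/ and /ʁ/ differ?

[coronal], [dorsal]

The two segments share [+continuant], [+consonantal], [−round], [−labial]. The only features from the list on which they differ: /ʒ/ is [+coronal] while /ʁ/ is [−coronal]; /ʒ/ is [−dorsal] while /ʁ/ is [+dorsal].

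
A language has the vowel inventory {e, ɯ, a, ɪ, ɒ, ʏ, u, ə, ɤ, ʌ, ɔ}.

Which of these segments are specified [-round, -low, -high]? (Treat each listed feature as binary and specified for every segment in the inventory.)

e, ə, ɤ, ʌ

Checking each segment against [-round], [-low], [-high]: /e/ (mid front unrounded tense vowel), /ə/ (mid central vowel (schwa)), /ɤ/ (mid back unrounded tense vowel), /ʌ/ (mid back unrounded lax vowel) satisfy every feature; every other segment in the inventory fails at least one.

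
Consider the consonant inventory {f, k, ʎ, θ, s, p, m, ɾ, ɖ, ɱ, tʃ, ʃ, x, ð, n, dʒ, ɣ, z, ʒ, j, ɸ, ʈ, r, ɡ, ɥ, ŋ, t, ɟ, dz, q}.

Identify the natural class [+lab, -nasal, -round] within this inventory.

f, p, ɸ

Among the inventory, the [+labial] segments are /f, p, m, ɱ, ɸ, ɥ/.
Of those, [-nasal] gives /f, p, ɸ, ɥ/.
Within that set, [-round] leaves /f, p, ɸ/.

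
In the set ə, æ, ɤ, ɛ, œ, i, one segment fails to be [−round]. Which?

œ

/æ, i, ɛ, ə, ɤ/ are all [−round]; /œ/ (mid front rounded lax vowel) is [+round].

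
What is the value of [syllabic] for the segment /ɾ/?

[−syllabic]

/ɾ/ is the alveolar tap. The feature [syllabic] marks segments able to form a syllable nucleus; /ɾ/ lacks this property, so it is [−syllabic].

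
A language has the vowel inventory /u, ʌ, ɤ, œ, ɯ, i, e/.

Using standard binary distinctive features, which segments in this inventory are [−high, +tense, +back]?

ɤ

First, the [−high] segments are /ʌ, ɤ, œ, e/.
Among these, [+tense] gives /ɤ, e/.
Intersecting with [+back] leaves /ɤ/.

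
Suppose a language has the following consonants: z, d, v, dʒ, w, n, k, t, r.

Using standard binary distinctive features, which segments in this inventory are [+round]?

The [+round] segments here are /w/; the remaining /z, d, v, dʒ, n, k, t, r/ are [−round].

w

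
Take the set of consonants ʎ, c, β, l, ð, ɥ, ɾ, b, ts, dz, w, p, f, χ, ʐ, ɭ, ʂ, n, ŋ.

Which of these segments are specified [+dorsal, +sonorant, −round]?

ʎ, ŋ

Eliminate segments failing any feature: /c, χ/ are [−sonorant]; /β, l, ð, ɾ, b, ts, dz, p, f, ʐ, ɭ, ʂ, n/ are [−dorsal]; /ɥ, w/ are [+round]. The remaining /ʎ, ŋ/ satisfy [+dorsal], [+sonorant], [−round].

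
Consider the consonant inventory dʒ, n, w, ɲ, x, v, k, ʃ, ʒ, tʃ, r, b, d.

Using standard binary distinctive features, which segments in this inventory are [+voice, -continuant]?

dʒ, n, ɲ, b, d

Eliminate segments failing any feature: /w, v, ʒ, r/ are [+continuant]; /x, k, ʃ, tʃ/ are [-voice]. The remaining /dʒ, n, ɲ, b, d/ satisfy [+voice], [-continuant].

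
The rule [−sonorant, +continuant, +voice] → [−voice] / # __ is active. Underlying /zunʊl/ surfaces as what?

The only segment in the rule's environment that also matches [−sonorant, +continuant, +voice] is /z/. Applying [−voice] turns the voiced alveolar fricative into /s/ (voiceless alveolar fricative), giving [sunʊl].

[sunʊl]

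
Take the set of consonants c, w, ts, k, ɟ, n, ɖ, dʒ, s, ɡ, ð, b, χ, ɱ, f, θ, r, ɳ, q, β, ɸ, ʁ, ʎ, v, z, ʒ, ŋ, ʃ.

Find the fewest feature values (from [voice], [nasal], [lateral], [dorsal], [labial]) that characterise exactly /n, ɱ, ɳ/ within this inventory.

[+nasal, -dorsal]

Every target segment is [+nasal], [-dorsal]; each remaining inventory member fails at least one of these. Each conjunct is needed — [-dorsal] alone would also admit /ts, ɖ, dʒ, s, …/; [+nasal] alone would also admit /ŋ/ — and no other single listed feature has exactly this extension, so two is the minimum.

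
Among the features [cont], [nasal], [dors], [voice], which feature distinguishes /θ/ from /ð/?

[voice]

/θ/ (voiceless dental fricative) and /ð/ (voiced dental fricative) agree on [+continuant], [−nasal], [−dorsal]. They differ on [voice] (/θ/ [−], /ð/ [+]).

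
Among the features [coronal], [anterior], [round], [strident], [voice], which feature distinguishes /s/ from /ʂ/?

[anterior]

/s/ is the voiceless alveolar fricative and /ʂ/ is the voiceless retroflex fricative. Both are [+coronal], [−round], [+strident], [−voice]. /s/ is [+anterior] while /ʂ/ is [−anterior], so the distinguishing feature is [anterior].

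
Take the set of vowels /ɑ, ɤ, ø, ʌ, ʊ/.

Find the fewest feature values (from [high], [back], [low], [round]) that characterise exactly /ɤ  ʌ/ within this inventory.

Every target segment is [-low], [-round]; each remaining inventory member fails at least one of these. Each conjunct is needed — [-round] alone would also admit /ɑ/; [-low] alone would also admit /ø, ʊ/ — and no other single listed feature has exactly this extension, so two is the minimum.

[-low, -round]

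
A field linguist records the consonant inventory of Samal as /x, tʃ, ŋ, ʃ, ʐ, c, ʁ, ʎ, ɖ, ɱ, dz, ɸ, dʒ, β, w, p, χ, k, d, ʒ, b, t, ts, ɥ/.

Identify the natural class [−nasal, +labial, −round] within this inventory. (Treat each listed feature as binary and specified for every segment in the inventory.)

ɸ, β, p, b

Eliminate segments failing any feature: /x, tʃ, ʃ, ʐ, c, ʁ, ʎ, ɖ, dz, dʒ, χ, k, d, ʒ, t, ts/ are [−labial]; /ŋ, ɱ/ are [+nasal]; /w, ɥ/ are [+round]. The remaining /ɸ, β, p, b/ satisfy [−nasal], [+labial], [−round].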